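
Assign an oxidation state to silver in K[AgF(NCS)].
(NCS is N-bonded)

1 potassium outside the brackets (+1 each) → the complex ion is 1−.
Ligand charges: 1×F = -1; 1×NCS = -1; sum -2.
Ag + (-2) = 1− ⇒ Ag is +1.

+1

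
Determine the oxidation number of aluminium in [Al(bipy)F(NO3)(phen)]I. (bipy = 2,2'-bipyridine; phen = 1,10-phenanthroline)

+3

1 iodide outside the brackets (-1 each) → the complex ion is 1+.
Ligand charges: 1×bipy neutral; 1×NO3 = -1; 1×F = -1; 1×phen neutral; sum -2.
Al + (-2) = 1+ ⇒ Al is +3.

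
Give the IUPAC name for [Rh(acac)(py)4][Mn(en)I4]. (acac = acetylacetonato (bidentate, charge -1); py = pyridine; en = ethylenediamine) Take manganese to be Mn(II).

Mn is given as +2; the anion's ligand charges sum to -4, so the complex anion is 2−.
A 1:1 salt means the cation carries the equal and opposite charge, 2+.
Cation: ligand charges sum to -1; for the ion to be 2+, Rh = +3.

(acetylacetonato)tetrakis(pyridine)rhodium(III) (ethylenediamine)tetraiodomanganate(II)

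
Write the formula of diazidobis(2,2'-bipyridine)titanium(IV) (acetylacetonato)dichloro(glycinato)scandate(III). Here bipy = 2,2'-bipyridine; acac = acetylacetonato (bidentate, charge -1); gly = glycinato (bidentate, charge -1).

[Ti(bipy)2(N3)2][Sc(acac)Cl2(gly)]2

Cation [Ti…]: ligand charges -2, Ti(IV) ⇒ ion charge 2+.
Anion [Sc…]: ligand charges -4, Sc(III) ⇒ ion charge 1−.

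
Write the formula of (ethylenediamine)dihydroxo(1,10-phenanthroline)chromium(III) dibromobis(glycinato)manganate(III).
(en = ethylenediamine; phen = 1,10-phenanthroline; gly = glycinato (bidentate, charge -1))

[Cr(en)(OH)2(phen)][MnBr2(gly)2]

Cation [Cr…]: ligand charges -2, Cr(III) ⇒ ion charge 1+.
Anion [Mn…]: ligand charges -4, Mn(III) ⇒ ion charge 1−.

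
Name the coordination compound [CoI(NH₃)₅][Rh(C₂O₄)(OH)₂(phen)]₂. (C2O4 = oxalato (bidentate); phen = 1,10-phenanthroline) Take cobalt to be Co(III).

pentaammineiodocobalt(III) dihydroxooxalato(1,10-phenanthroline)rhodate(III)

Both ions are complex: the cation is named first with the plain metal name, the anion second with the -ate form; each ion's ligands are alphabetised independently.
Co is given as +3; the cation's ligand charges sum to -1, so the complex cation is 2+.
With 2 anions per cation, each anion must be 2/2 = 1−.
Anion: ligand charges sum to -4; for the ion to be 1−, Rh = +3.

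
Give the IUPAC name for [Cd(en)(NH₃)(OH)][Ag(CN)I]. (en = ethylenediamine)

Cadmium is always +2 in its complexes; the cation's ligand charges sum to -1, so the complex cation is 1+.
A 1:1 salt means the anion carries the equal and opposite charge, 1−.
Anion: ligand charges sum to -2; for the ion to be 1−, Ag = +1.

ammine(ethylenediamine)hydroxocadmium(II) cyanoiodoargentate(I)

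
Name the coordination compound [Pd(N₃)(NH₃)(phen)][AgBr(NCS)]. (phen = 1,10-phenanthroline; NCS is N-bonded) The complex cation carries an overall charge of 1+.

Both ions are complex: the cation is named first with the plain metal name, the anion second with the -ate form; each ion's ligands are alphabetised independently.
The complex cation is given as 1+; its ligand charges sum to -1, so Pd = +2.
A 1:1 salt means the anion carries the equal and opposite charge, 1−.
Anion: ligand charges sum to -2; for the ion to be 1−, Ag = +1.

ammineazido(1,10-phenanthroline)palladium(II) bromoisothiocyanatoargentate(I)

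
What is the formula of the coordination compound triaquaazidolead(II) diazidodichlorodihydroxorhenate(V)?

Cation [Pb…]: ligand charges -1, Pb(II) ⇒ ion charge 1+.
Anion [Re…]: ligand charges -6, Re(V) ⇒ ion charge 1−.
One 1+ cation balances one 1− anion.

[Pb(H2O)3(N3)][ReCl2(N3)2(OH)2]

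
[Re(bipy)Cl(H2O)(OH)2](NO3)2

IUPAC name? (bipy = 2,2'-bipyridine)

The 2 nitrate counter-ions carry a total charge of -2, so each complex ion is 2+.
Ligand charges: 1×aqua (neutral), 2×hydroxo (-1 each), 1×2,2'-bipyridine (neutral), 1×chloro (-1 each); total -3. So Re + (-3) = 2+, giving Re = +5.
Ligands are named alphabetically: aqua before bipyridine before chloro before hydroxo.

aqua(2,2'-bipyridine)chlorodihydroxorhenium(V) nitrate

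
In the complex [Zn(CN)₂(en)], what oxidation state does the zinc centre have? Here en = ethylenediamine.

No counter-ion: the bracketed complex is neutral.
Ligand charges: 1×en neutral; 2×CN = -2; sum -2.
Zn + (-2) = 0 ⇒ Zn is +2.

+2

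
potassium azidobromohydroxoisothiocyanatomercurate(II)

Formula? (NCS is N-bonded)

K2[HgBr(N3)(NCS)(OH)]

Ligands: 1 isothiocyanato (NCS, -1), 1 hydroxo (OH, -1), 1 azido (N3, -1), 1 bromo (Br, -1). Ligand charge sum = -4.
With Hg in oxidation state +2, the complex ion is [Hg...]^2−.
Charge balance with potassium (+1) requires 1 complex ion per 2 potassium.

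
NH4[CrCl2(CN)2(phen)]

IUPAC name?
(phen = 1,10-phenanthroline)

The 1 ammonium counter-ion carries a total charge of +1, so each complex ion is 1−.
Ligand charges: 2×chloro (-1 each), 1×1,10-phenanthroline (neutral), 2×cyano (-1 each); total -4. So Cr + (-4) = 1−, giving Cr = +3.
The complex ion is anionic, so chromium takes the -ate form chromate(III).

ammonium dichlorodicyano(1,10-phenanthroline)chromate(III)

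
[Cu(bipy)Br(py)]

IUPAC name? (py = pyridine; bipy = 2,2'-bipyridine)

There is no counter-ion, so the complex is neutral overall.
Ligand charges: 1×pyridine (neutral), 1×bromo (-1 each), 1×2,2'-bipyridine (neutral); total -1. So Cu + (-1) = 0, giving Cu = +1.
Ligands are named alphabetically: bipyridine before bromo before pyridine.

(2,2'-bipyridine)bromo(pyridine)copper(I)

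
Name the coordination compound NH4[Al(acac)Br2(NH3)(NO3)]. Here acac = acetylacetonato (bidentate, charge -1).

ammonium (acetylacetonato)amminedibromonitratoaluminate(III)

The 1 ammonium counter-ion carries a total charge of +1, so each complex ion is 1−.
Ligand charges: 2×bromo (-1 each), 1×nitrato (-1 each), 1×acetylacetonato (-1 each), 1×ammine (neutral); total -4. So Al + (-4) = 1−, giving Al = +3.
The complex ion is anionic, so aluminium takes the -ate form aluminate(III).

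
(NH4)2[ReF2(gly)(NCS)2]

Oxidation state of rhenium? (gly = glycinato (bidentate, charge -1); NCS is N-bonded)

+3

2 ammonium outside the brackets (+1 each) → the complex ion is 2−.
Ligand charges: 1×gly = -1; 2×NCS = -2; 2×F = -2; sum -5.
Re + (-5) = 2− ⇒ Re is +3.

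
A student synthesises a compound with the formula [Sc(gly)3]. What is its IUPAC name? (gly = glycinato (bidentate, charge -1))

There is no counter-ion, so the complex is neutral overall.
Ligand charges: 3×glycinato (-1 each); total -3. So Sc + (-3) = 0, giving Sc = +3.

tris(glycinato)scandium(III)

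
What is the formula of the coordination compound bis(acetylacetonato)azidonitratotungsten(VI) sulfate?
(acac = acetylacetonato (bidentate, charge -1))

[W(acac)2(N3)(NO3)]SO4

Ligands: 2 acetylacetonato (acac, -1), 1 azido (N3, -1), 1 nitrato (NO3, -1). Ligand charge sum = -4.
With W in oxidation state +6, the complex ion is [W...]^2+.
Charge balance with sulfate (-2) requires 1 complex ion per 1 sulfate.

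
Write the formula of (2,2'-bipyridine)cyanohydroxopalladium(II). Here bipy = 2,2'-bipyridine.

Ligands: 1 2,2'-bipyridine (bipy, neutral), 1 cyano (CN, -1), 1 hydroxo (OH, -1). Ligand charge sum = -2.
With Pd in oxidation state +2, the complex ion is [Pd...].

[Pd(bipy)(CN)(OH)]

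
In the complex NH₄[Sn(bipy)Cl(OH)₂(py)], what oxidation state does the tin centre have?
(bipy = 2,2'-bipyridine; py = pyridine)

1 ammonium outside the brackets (+1 each) → the complex ion is 1−.
Ligand charges: 1×Cl = -1; 2×OH = -2; 1×bipy neutral; 1×py neutral; sum -3.
Sn + (-3) = 1− ⇒ Sn is +2.

+2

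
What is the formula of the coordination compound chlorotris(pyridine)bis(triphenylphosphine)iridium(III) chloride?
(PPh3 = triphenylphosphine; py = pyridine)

[IrCl(PPh3)2(py)3]Cl2

Ligands: 1 chloro (Cl, -1), 2 triphenylphosphine (PPh3, neutral), 3 pyridine (py, neutral). Ligand charge sum = -1.
Charge balance with chloride (-1) requires 1 complex ion per 2 chloride.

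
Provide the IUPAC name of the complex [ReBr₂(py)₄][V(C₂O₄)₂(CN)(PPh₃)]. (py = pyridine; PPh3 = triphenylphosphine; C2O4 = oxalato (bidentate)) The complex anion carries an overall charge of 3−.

Both ions are complex: the cation is named first with the plain metal name, the anion second with the -ate form; each ion's ligands are alphabetised independently.
The complex anion is given as 3−; its ligand charges sum to -5, so V = +2.
A 1:1 salt means the cation carries the equal and opposite charge, 3+.
Cation: ligand charges sum to -2; for the ion to be 3+, Re = +5.

dibromotetrakis(pyridine)rhenium(V) cyanodioxalato(triphenylphosphine)vanadate(II)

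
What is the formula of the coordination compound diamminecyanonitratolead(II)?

[Pb(CN)(NH3)2(NO3)]

Ligands: 1 nitrato (NO3, -1), 2 ammine (NH3, neutral), 1 cyano (CN, -1). Ligand charge sum = -2.
With Pb in oxidation state +2, the complex ion is [Pb...].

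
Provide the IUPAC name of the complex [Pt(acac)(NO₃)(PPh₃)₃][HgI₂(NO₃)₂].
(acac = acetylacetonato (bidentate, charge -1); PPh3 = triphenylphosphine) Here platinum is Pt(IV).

(acetylacetonato)nitratotris(triphenylphosphine)platinum(IV) diiododinitratomercurate(II)

Both ions are complex: the cation is named first with the plain metal name, the anion second with the -ate form; each ion's ligands are alphabetised independently.
Pt is given as +4; the cation's ligand charges sum to -2, so the complex cation is 2+.
A 1:1 salt means the anion carries the equal and opposite charge, 2−.
Anion: ligand charges sum to -4; for the ion to be 2−, Hg = +2.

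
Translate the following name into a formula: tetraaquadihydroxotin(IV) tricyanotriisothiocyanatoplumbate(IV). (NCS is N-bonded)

Cation [Sn…]: ligand charges -2, Sn(IV) ⇒ ion charge 2+.
Anion [Pb…]: ligand charges -6, Pb(IV) ⇒ ion charge 2−.
One 2+ cation balances one 2− anion.

[Sn(H2O)4(OH)2][Pb(CN)3(NCS)3]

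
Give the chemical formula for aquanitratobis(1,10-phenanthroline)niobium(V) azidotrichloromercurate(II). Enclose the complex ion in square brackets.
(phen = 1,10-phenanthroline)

Cation [Nb…]: ligand charges -1, Nb(V) ⇒ ion charge 4+.
Anion [Hg…]: ligand charges -4, Hg(II) ⇒ ion charge 2−.

[Nb(H2O)(NO3)(phen)2][HgCl3(N3)]2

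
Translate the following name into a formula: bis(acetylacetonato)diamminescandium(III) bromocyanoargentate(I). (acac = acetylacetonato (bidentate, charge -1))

Cation [Sc…]: ligand charges -2, Sc(III) ⇒ ion charge 1+.
Anion [Ag…]: ligand charges -2, Ag(I) ⇒ ion charge 1−.
One 1+ cation balances one 1− anion.

[Sc(acac)2(NH3)2][AgBr(CN)]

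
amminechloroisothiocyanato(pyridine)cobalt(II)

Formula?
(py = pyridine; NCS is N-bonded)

Ligands: 1 pyridine (py, neutral), 1 ammine (NH3, neutral), 1 chloro (Cl, -1), 1 isothiocyanato (NCS, -1). Ligand charge sum = -2.
With Co in oxidation state +2, the complex ion is [Co...].

[CoCl(NCS)(NH3)(py)]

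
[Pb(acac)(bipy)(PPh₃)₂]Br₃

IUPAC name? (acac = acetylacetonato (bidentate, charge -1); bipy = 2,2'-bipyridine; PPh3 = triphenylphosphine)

(acetylacetonato)(2,2'-bipyridine)bis(triphenylphosphine)lead(IV) bromide

The 3 bromide counter-ions carry a total charge of -3, so each complex ion is 3+.
Ligand charges: 1×acetylacetonato (-1 each), 1×2,2'-bipyridine (neutral), 2×triphenylphosphine (neutral); total -1. So Pb + (-1) = 3+, giving Pb = +4.
Ligands are named alphabetically: acetylacetonato before bipyridine before triphenylphosphine.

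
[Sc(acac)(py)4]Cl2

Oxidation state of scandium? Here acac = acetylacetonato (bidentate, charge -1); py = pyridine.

2 chloride outside the brackets (-1 each) → the complex ion is 2+.
Ligand charges: 1×acac = -1; 4×py neutral; sum -1.
Sc + (-1) = 2+ ⇒ Sc is +3.

+3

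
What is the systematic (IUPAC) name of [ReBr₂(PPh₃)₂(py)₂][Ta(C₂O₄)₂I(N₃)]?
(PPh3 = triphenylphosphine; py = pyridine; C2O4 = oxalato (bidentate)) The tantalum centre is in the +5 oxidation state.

dibromobis(pyridine)bis(triphenylphosphine)rhenium(III) azidoiododioxalatotantalate(V)

Ta is given as +5; the anion's ligand charges sum to -6, so the complex anion is 1−.
A 1:1 salt means the cation carries the equal and opposite charge, 1+.
Cation: ligand charges sum to -2; for the ion to be 1+, Re = +3.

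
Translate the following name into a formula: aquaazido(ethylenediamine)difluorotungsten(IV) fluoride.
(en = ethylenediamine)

[W(en)F2(H2O)(N3)]F

Ligands: 1 azido (N3, -1), 1 aqua (H2O, neutral), 2 fluoro (F, -1), 1 ethylenediamine (en, neutral). Ligand charge sum = -3.
With W in oxidation state +4, the complex ion is [W...]^1+.
Charge balance with fluoride (-1) requires 1 complex ion per 1 fluoride.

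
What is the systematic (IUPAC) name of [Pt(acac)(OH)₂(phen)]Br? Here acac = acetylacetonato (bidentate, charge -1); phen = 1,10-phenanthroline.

(acetylacetonato)dihydroxo(1,10-phenanthroline)platinum(IV) bromide

The 1 bromide counter-ion carries a total charge of -1, so each complex ion is 1+.
Ligand charges: 2×hydroxo (-1 each), 1×acetylacetonato (-1 each), 1×1,10-phenanthroline (neutral); total -3. So Pt + (-3) = 1+, giving Pt = +4.
Ligands are named alphabetically: acetylacetonato before hydroxo before phenanthroline.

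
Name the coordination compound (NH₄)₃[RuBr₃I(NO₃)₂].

ammonium tribromoiododinitratoruthenate(III)

The 3 ammonium counter-ions carry a total charge of +3, so each complex ion is 3−.
Ligand charges: 2×nitrato (-1 each), 3×bromo (-1 each), 1×iodo (-1 each); total -6. So Ru + (-6) = 3−, giving Ru = +3.
The complex ion is anionic, so ruthenium takes the -ate form ruthenate(III).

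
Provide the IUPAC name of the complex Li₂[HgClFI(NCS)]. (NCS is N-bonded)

lithium chlorofluoroiodoisothiocyanatomercurate(II)

The 2 lithium counter-ions carry a total charge of +2, so each complex ion is 2−.
Ligand charges: 1×fluoro (-1 each), 1×isothiocyanato (-1 each), 1×iodo (-1 each), 1×chloro (-1 each); total -4. So Hg + (-4) = 2−, giving Hg = +2.
Ligands are named alphabetically: chloro before fluoro before iodo before isothiocyanato.
The complex ion is anionic, so mercury takes the -ate form mercurate(II).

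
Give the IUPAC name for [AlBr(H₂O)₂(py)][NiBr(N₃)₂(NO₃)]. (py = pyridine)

Aluminium is always +3 in its complexes; the cation's ligand charges sum to -1, so the complex cation is 2+.
A 1:1 salt means the anion carries the equal and opposite charge, 2−.
Anion: ligand charges sum to -4; for the ion to be 2−, Ni = +2.

diaquabromo(pyridine)aluminium(III) diazidobromonitratonickelate(II)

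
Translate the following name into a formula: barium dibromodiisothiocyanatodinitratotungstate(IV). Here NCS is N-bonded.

Ba[WBr2(NCS)2(NO3)2]

Ligands: 2 nitrato (NO3, -1), 2 isothiocyanato (NCS, -1), 2 bromo (Br, -1). Ligand charge sum = -6.
With W in oxidation state +4, the complex ion is [W...]^2−.
Charge balance with barium (+2) requires 1 complex ion per 1 barium.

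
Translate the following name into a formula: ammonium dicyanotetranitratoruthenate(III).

Ligands: 4 nitrato (NO3, -1), 2 cyano (CN, -1). Ligand charge sum = -6.
With Ru in oxidation state +3, the complex ion is [Ru...]^3−.
Charge balance with ammonium (+1) requires 1 complex ion per 3 ammonium.

(NH4)3[Ru(CN)2(NO3)4]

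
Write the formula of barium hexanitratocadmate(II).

Ligands: 6 nitrato (NO3, -1). Ligand charge sum = -6.
With Cd in oxidation state +2, the complex ion is [Cd...]^4−.
Charge balance with barium (+2) requires 1 complex ion per 2 barium.

Ba2[Cd(NO3)6]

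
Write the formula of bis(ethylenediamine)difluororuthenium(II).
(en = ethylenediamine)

[Ru(en)2F2]

Ligands: 2 fluoro (F, -1), 2 ethylenediamine (en, neutral). Ligand charge sum = -2.
With Ru in oxidation state +2, the complex ion is [Ru...].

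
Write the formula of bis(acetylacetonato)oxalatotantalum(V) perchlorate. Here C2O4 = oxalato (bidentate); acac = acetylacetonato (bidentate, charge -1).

[Ta(acac)2(C2O4)]ClO4

Ligands: 1 oxalato (C2O4, -2), 2 acetylacetonato (acac, -1). Ligand charge sum = -4.
With Ta in oxidation state +5, the complex ion is [Ta...]^1+.
Charge balance with perchlorate (-1) requires 1 complex ion per 1 perchlorate.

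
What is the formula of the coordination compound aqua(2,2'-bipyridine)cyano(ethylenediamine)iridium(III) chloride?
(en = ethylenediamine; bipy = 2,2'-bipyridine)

Ligands: 1 aqua (H2O, neutral), 1 ethylenediamine (en, neutral), 1 2,2'-bipyridine (bipy, neutral), 1 cyano (CN, -1). Ligand charge sum = -1.
Charge balance with chloride (-1) requires 1 complex ion per 2 chloride.

[Ir(bipy)(CN)(en)(H2O)]Cl2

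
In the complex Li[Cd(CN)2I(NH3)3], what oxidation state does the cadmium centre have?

1 lithium outside the brackets (+1 each) → the complex ion is 1−.
Ligand charges: 3×NH3 neutral; 2×CN = -2; 1×I = -1; sum -3.
Cd + (-3) = 1− ⇒ Cd is +2.

+2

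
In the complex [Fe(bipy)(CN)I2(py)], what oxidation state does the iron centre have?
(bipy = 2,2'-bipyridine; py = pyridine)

No counter-ion: the bracketed complex is neutral.
Ligand charges: 2×I = -2; 1×bipy neutral; 1×py neutral; 1×CN = -1; sum -3.
Fe + (-3) = 0 ⇒ Fe is +3.

+3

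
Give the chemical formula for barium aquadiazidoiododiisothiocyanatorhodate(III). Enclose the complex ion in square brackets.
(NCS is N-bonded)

Ba[Rh(H2O)I(N3)2(NCS)2]

Ligands: 2 isothiocyanato (NCS, -1), 1 aqua (H2O, neutral), 1 iodo (I, -1), 2 azido (N3, -1). Ligand charge sum = -5.
With Rh in oxidation state +3, the complex ion is [Rh...]^2−.
Charge balance with barium (+2) requires 1 complex ion per 1 barium.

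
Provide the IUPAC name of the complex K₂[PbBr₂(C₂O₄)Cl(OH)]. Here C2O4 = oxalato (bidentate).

The 2 potassium counter-ions carry a total charge of +2, so each complex ion is 2−.
Ligand charges: 1×oxalato (-2 each), 1×chloro (-1 each), 2×bromo (-1 each), 1×hydroxo (-1 each); total -6. So Pb + (-6) = 2−, giving Pb = +4.
The complex ion is anionic, so lead takes the -ate form plumbate(IV).

potassium dibromochlorohydroxooxalatoplumbate(IV)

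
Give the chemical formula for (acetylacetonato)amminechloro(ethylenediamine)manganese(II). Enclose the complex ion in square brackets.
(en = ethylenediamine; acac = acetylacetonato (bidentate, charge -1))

Ligands: 1 ethylenediamine (en, neutral), 1 acetylacetonato (acac, -1), 1 ammine (NH3, neutral), 1 chloro (Cl, -1). Ligand charge sum = -2.
With Mn in oxidation state +2, the complex ion is [Mn...].

[Mn(acac)Cl(en)(NH3)]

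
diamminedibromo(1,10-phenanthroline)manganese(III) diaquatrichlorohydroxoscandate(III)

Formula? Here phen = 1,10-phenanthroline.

Cation [Mn…]: ligand charges -2, Mn(III) ⇒ ion charge 1+.
Anion [Sc…]: ligand charges -4, Sc(III) ⇒ ion charge 1−.
One 1+ cation balances one 1− anion.

[MnBr2(NH3)2(phen)][ScCl3(H2O)2(OH)]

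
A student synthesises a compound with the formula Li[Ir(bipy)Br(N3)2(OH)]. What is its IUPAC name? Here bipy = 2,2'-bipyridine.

lithium diazido(2,2'-bipyridine)bromohydroxoiridate(III)

The 1 lithium counter-ion carries a total charge of +1, so each complex ion is 1−.
Ligand charges: 1×hydroxo (-1 each), 1×2,2'-bipyridine (neutral), 2×azido (-1 each), 1×bromo (-1 each); total -4. So Ir + (-4) = 1−, giving Ir = +3.
The complex ion is anionic, so iridium takes the -ate form iridate(III).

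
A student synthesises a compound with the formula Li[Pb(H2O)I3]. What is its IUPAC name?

The 1 lithium counter-ion carries a total charge of +1, so each complex ion is 1−.
Ligand charges: 3×iodo (-1 each), 1×aqua (neutral); total -3. So Pb + (-3) = 1−, giving Pb = +2.
Ligands are named alphabetically: aqua before iodo.
The complex ion is anionic, so lead takes the -ate form plumbate(II).

lithium aquatriiodoplumbate(II)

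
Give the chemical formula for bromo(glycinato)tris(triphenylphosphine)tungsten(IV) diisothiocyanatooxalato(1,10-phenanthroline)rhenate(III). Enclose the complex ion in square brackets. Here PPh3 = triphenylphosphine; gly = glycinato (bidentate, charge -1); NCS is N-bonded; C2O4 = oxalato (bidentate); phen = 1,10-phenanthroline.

Cation [W…]: ligand charges -2, W(IV) ⇒ ion charge 2+.
Anion [Re…]: ligand charges -4, Re(III) ⇒ ion charge 1−.
One 2+ cation requires 2 of the 1− anion.

[WBr(gly)(PPh3)3][Re(C2O4)(NCS)2(phen)]2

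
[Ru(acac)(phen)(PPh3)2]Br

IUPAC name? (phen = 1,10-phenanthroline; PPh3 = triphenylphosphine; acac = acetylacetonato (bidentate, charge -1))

The 1 bromide counter-ion carries a total charge of -1, so each complex ion is 1+.
Ligand charges: 1×1,10-phenanthroline (neutral), 2×triphenylphosphine (neutral), 1×acetylacetonato (-1 each); total -1. So Ru + (-1) = 1+, giving Ru = +2.
Ligands are named alphabetically: acetylacetonato before phenanthroline before triphenylphosphine.

(acetylacetonato)(1,10-phenanthroline)bis(triphenylphosphine)ruthenium(II) bromide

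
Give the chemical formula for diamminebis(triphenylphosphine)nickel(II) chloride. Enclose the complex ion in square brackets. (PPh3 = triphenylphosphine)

[Ni(NH3)2(PPh3)2]Cl2

Ligands: 2 triphenylphosphine (PPh3, neutral), 2 ammine (NH3, neutral). Ligand charge sum = 0.
With Ni in oxidation state +2, the complex ion is [Ni...]^2+.
Charge balance with chloride (-1) requires 1 complex ion per 2 chloride.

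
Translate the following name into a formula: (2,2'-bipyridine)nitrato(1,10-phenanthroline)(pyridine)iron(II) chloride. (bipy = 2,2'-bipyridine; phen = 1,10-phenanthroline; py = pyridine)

Ligands: 1 2,2'-bipyridine (bipy, neutral), 1 1,10-phenanthroline (phen, neutral), 1 nitrato (NO3, -1), 1 pyridine (py, neutral). Ligand charge sum = -1.
Charge balance with chloride (-1) requires 1 complex ion per 1 chloride.

[Fe(bipy)(NO3)(phen)(py)]Cl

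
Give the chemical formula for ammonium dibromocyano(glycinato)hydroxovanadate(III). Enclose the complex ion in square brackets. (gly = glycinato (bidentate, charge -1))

Ligands: 2 bromo (Br, -1), 1 glycinato (gly, -1), 1 hydroxo (OH, -1), 1 cyano (CN, -1). Ligand charge sum = -5.
Charge balance with ammonium (+1) requires 1 complex ion per 2 ammonium.

(NH4)2[VBr2(CN)(gly)(OH)]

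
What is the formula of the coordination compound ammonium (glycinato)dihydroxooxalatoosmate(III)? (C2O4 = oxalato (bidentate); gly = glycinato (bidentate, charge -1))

(NH4)2[Os(C2O4)(gly)(OH)2]

Ligands: 2 hydroxo (OH, -1), 1 oxalato (C2O4, -2), 1 glycinato (gly, -1). Ligand charge sum = -5.
With Os in oxidation state +3, the complex ion is [Os...]^2−.
Charge balance with ammonium (+1) requires 1 complex ion per 2 ammonium.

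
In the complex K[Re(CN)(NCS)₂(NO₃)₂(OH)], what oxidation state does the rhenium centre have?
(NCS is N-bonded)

+5

1 potassium outside the brackets (+1 each) → the complex ion is 1−.
Ligand charges: 2×NO3 = -2; 2×NCS = -2; 1×OH = -1; 1×CN = -1; sum -6.
Re + (-6) = 1− ⇒ Re is +5.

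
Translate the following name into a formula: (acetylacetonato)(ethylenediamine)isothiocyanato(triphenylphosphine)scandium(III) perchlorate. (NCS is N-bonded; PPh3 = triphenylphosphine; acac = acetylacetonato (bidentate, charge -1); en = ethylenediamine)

[Sc(acac)(en)(NCS)(PPh3)]ClO4

Ligands: 1 isothiocyanato (NCS, -1), 1 triphenylphosphine (PPh3, neutral), 1 acetylacetonato (acac, -1), 1 ethylenediamine (en, neutral). Ligand charge sum = -2.
With Sc in oxidation state +3, the complex ion is [Sc...]^1+.
Charge balance with perchlorate (-1) requires 1 complex ion per 1 perchlorate.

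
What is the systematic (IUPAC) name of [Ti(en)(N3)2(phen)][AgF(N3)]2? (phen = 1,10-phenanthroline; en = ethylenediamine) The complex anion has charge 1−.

diazido(ethylenediamine)(1,10-phenanthroline)titanium(IV) azidofluoroargentate(I)

Both ions are complex: the cation is named first with the plain metal name, the anion second with the -ate form; each ion's ligands are alphabetised independently.
The complex anion is given as 1−; its ligand charges sum to -2, so Ag = +1.
With 2 anions per cation, the cation must be 2×1 = 2+.
Cation: ligand charges sum to -2; for the ion to be 2+, Ti = +4.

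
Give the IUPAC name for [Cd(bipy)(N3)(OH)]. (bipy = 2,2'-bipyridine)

azido(2,2'-bipyridine)hydroxocadmium(II)

There is no counter-ion, so the complex is neutral overall.
Ligand charges: 1×2,2'-bipyridine (neutral), 1×azido (-1 each), 1×hydroxo (-1 each); total -2. So Cd + (-2) = 0, giving Cd = +2.
Ligands are named alphabetically: azido before bipyridine before hydroxo.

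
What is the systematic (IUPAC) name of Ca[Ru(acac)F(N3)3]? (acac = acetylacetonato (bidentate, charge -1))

The 1 calcium counter-ion carries a total charge of +2, so each complex ion is 2−.
Ligand charges: 1×acetylacetonato (-1 each), 3×azido (-1 each), 1×fluoro (-1 each); total -5. So Ru + (-5) = 2−, giving Ru = +3.
Ligands are named alphabetically: acetylacetonato before azido before fluoro.
The complex ion is anionic, so ruthenium takes the -ate form ruthenate(III).

calcium (acetylacetonato)triazidofluororuthenate(III)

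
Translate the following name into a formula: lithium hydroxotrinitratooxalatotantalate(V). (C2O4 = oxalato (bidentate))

Li[Ta(C2O4)(NO3)3(OH)]

Ligands: 1 oxalato (C2O4, -2), 3 nitrato (NO3, -1), 1 hydroxo (OH, -1). Ligand charge sum = -6.
Charge balance with lithium (+1) requires 1 complex ion per 1 lithium.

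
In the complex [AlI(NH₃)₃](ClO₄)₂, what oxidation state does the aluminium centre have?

2 perchlorate outside the brackets (-1 each) → the complex ion is 2+.
Ligand charges: 3×NH3 neutral; 1×I = -1; sum -1.
Al + (-1) = 2+ ⇒ Al is +3.

+3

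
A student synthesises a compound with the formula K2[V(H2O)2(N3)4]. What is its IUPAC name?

potassium diaquatetraazidovanadate(II)

The 2 potassium counter-ions carry a total charge of +2, so each complex ion is 2−.
Ligand charges: 4×azido (-1 each), 2×aqua (neutral); total -4. So V + (-4) = 2−, giving V = +2.
Ligands are named alphabetically: aqua before azido.
The complex ion is anionic, so vanadium takes the -ate form vanadate(II).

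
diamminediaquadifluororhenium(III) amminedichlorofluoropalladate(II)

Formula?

[ReF2(H2O)2(NH3)2][PdCl2F(NH3)]

Cation [Re…]: ligand charges -2, Re(III) ⇒ ion charge 1+.
Anion [Pd…]: ligand charges -3, Pd(II) ⇒ ion charge 1−.
One 1+ cation balances one 1− anion.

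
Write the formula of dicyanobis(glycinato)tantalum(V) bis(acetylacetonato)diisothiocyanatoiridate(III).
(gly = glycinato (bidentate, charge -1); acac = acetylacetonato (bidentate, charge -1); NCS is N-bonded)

[Ta(CN)2(gly)2][Ir(acac)2(NCS)2]

Cation [Ta…]: ligand charges -4, Ta(V) ⇒ ion charge 1+.
Anion [Ir…]: ligand charges -4, Ir(III) ⇒ ion charge 1−.
One 1+ cation balances one 1− anion.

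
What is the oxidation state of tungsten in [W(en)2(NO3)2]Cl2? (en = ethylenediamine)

2 chloride outside the brackets (-1 each) → the complex ion is 2+.
Ligand charges: 2×en neutral; 2×NO3 = -2; sum -2.
W + (-2) = 2+ ⇒ W is +4.

+4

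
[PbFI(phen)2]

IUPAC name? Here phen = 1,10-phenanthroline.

fluoroiodobis(1,10-phenanthroline)lead(II)

There is no counter-ion, so the complex is neutral overall.
Ligand charges: 2×1,10-phenanthroline (neutral), 1×fluoro (-1 each), 1×iodo (-1 each); total -2. So Pb + (-2) = 0, giving Pb = +2.
Ligands are named alphabetically: fluoro before iodo before phenanthroline.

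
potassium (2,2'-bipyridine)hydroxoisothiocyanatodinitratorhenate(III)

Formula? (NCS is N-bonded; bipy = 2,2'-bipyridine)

K[Re(bipy)(NCS)(NO3)2(OH)]

Ligands: 1 hydroxo (OH, -1), 2 nitrato (NO3, -1), 1 isothiocyanato (NCS, -1), 1 2,2'-bipyridine (bipy, neutral). Ligand charge sum = -4.
Charge balance with potassium (+1) requires 1 complex ion per 1 potassium.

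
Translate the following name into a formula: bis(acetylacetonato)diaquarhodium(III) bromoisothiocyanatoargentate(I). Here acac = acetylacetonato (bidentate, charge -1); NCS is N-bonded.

[Rh(acac)2(H2O)2][AgBr(NCS)]

Cation [Rh…]: ligand charges -2, Rh(III) ⇒ ion charge 1+.
Anion [Ag…]: ligand charges -2, Ag(I) ⇒ ion charge 1−.
One 1+ cation balances one 1− anion.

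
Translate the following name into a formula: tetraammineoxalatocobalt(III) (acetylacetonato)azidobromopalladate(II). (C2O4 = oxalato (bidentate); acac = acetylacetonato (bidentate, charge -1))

[Co(C2O4)(NH3)4][Pd(acac)Br(N3)]

Cation [Co…]: ligand charges -2, Co(III) ⇒ ion charge 1+.
Anion [Pd…]: ligand charges -3, Pd(II) ⇒ ion charge 1−.
One 1+ cation balances one 1− anion.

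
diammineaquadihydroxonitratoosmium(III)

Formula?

Ligands: 2 hydroxo (OH, -1), 1 nitrato (NO3, -1), 2 ammine (NH3, neutral), 1 aqua (H2O, neutral). Ligand charge sum = -3.
With Os in oxidation state +3, the complex ion is [Os...].

[Os(H2O)(NH3)2(NO3)(OH)2]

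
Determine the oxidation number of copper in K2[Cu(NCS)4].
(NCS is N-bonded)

+2

2 potassium outside the brackets (+1 each) → the complex ion is 2−.
Ligand charges: 4×NCS = -4; sum -4.
Cu + (-4) = 2− ⇒ Cu is +2.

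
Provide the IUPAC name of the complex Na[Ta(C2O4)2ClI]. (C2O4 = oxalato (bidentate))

The 1 sodium counter-ion carries a total charge of +1, so each complex ion is 1−.
Ligand charges: 2×oxalato (-2 each), 1×chloro (-1 each), 1×iodo (-1 each); total -6. So Ta + (-6) = 1−, giving Ta = +5.
Ligands are named alphabetically: chloro before iodo before oxalato.
The complex ion is anionic, so tantalum takes the -ate form tantalate(V).

sodium chloroiododioxalatotantalate(V)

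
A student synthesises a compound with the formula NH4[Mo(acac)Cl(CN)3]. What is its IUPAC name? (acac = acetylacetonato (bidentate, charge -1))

The 1 ammonium counter-ion carries a total charge of +1, so each complex ion is 1−.
Ligand charges: 1×chloro (-1 each), 3×cyano (-1 each), 1×acetylacetonato (-1 each); total -5. So Mo + (-5) = 1−, giving Mo = +4.
Ligands are named alphabetically: acetylacetonato before chloro before cyano.
The complex ion is anionic, so molybdenum takes the -ate form molybdate(IV).

ammonium (acetylacetonato)chlorotricyanomolybdate(IV)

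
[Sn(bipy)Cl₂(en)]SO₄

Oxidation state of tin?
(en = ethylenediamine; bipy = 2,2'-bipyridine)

+4

1 sulfate outside the brackets (-2 each) → the complex ion is 2+.
Ligand charges: 1×en neutral; 2×Cl = -2; 1×bipy neutral; sum -2.
Sn + (-2) = 2+ ⇒ Sn is +4.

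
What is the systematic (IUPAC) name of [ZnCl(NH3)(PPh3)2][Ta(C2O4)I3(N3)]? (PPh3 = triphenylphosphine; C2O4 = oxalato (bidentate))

Both ions are complex: the cation is named first with the plain metal name, the anion second with the -ate form; each ion's ligands are alphabetised independently.
Zinc is always +2 in its complexes; the cation's ligand charges sum to -1, so the complex cation is 1+.
A 1:1 salt means the anion carries the equal and opposite charge, 1−.
Anion: ligand charges sum to -6; for the ion to be 1−, Ta = +5.

amminechlorobis(triphenylphosphine)zinc(II) azidotriiodooxalatotantalate(V)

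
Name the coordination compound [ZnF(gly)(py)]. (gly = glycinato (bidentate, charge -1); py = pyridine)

There is no counter-ion, so the complex is neutral overall.
Ligand charges: 1×glycinato (-1 each), 1×pyridine (neutral), 1×fluoro (-1 each); total -2. So Zn + (-2) = 0, giving Zn = +2.
Ligands are named alphabetically: fluoro before glycinato before pyridine.

fluoro(glycinato)(pyridine)zinc(II)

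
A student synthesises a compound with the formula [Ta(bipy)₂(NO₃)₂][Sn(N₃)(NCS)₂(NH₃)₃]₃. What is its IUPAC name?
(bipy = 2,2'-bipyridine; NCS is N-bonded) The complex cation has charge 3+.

bis(2,2'-bipyridine)dinitratotantalum(V) triammineazidodiisothiocyanatostannate(II)

The complex cation is given as 3+; its ligand charges sum to -2, so Ta = +5.
With 3 anions per cation, each anion must be 3/3 = 1−.
Anion: ligand charges sum to -3; for the ion to be 1−, Sn = +2.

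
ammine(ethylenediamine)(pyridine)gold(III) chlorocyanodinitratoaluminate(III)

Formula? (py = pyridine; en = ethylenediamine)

[Au(en)(NH3)(py)][AlCl(CN)(NO3)2]3

Cation [Au…]: ligand charges 0, Au(III) ⇒ ion charge 3+.
Anion [Al…]: ligand charges -4, Al(III) ⇒ ion charge 1−.
One 3+ cation requires 3 of the 1− anion.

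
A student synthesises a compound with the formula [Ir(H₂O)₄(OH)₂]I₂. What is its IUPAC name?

tetraaquadihydroxoiridium(IV) iodide

The 2 iodide counter-ions carry a total charge of -2, so each complex ion is 2+.
Ligand charges: 2×hydroxo (-1 each), 4×aqua (neutral); total -2. So Ir + (-2) = 2+, giving Ir = +4.
Ligands are named alphabetically: aqua before hydroxo.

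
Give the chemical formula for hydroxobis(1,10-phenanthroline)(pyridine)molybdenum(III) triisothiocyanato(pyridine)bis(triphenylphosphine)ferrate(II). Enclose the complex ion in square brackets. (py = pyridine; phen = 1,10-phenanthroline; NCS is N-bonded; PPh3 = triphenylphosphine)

Cation [Mo…]: ligand charges -1, Mo(III) ⇒ ion charge 2+.
Anion [Fe…]: ligand charges -3, Fe(II) ⇒ ion charge 1−.
One 2+ cation requires 2 of the 1− anion.

[Mo(OH)(phen)2(py)][Fe(NCS)3(PPh3)2(py)]2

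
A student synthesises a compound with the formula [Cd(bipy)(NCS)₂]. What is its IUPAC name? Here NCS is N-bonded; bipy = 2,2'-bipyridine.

There is no counter-ion, so the complex is neutral overall.
Ligand charges: 2×isothiocyanato (-1 each), 1×2,2'-bipyridine (neutral); total -2. So Cd + (-2) = 0, giving Cd = +2.
Ligands are named alphabetically: bipyridine before isothiocyanato.

(2,2'-bipyridine)diisothiocyanatocadmium(II)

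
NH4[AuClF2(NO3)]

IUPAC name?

ammonium chlorodifluoronitratoaurate(III)

The 1 ammonium counter-ion carries a total charge of +1, so each complex ion is 1−.
Ligand charges: 2×fluoro (-1 each), 1×chloro (-1 each), 1×nitrato (-1 each); total -4. So Au + (-4) = 1−, giving Au = +3.
Ligands are named alphabetically: chloro before fluoro before nitrato.
The complex ion is anionic, so gold takes the -ate form aurate(III).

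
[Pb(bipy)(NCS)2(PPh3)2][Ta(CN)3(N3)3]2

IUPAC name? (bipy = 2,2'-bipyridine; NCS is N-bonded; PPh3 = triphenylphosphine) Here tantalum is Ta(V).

Both ions are complex: the cation is named first with the plain metal name, the anion second with the -ate form; each ion's ligands are alphabetised independently.
Ta is given as +5; the anion's ligand charges sum to -6, so the complex anion is 1−.
With 2 anions per cation, the cation must be 2×1 = 2+.
Cation: ligand charges sum to -2; for the ion to be 2+, Pb = +4.

(2,2'-bipyridine)diisothiocyanatobis(triphenylphosphine)lead(IV) triazidotricyanotantalate(V)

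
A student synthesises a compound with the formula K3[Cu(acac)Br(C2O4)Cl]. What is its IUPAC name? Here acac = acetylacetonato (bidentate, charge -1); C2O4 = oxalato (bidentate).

The 3 potassium counter-ions carry a total charge of +3, so each complex ion is 3−.
Ligand charges: 1×acetylacetonato (-1 each), 1×bromo (-1 each), 1×chloro (-1 each), 1×oxalato (-2 each); total -5. So Cu + (-5) = 3−, giving Cu = +2.
Ligands are named alphabetically: acetylacetonato before bromo before chloro before oxalato.
The complex ion is anionic, so copper takes the -ate form cuprate(II).

potassium (acetylacetonato)bromochlorooxalatocuprate(II)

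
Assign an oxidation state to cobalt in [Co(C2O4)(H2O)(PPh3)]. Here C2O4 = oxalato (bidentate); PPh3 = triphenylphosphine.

No counter-ion: the bracketed complex is neutral.
Ligand charges: 1×H2O neutral; 1×C2O4 = -2; 1×PPh3 neutral; sum -2.
Co + (-2) = 0 ⇒ Co is +2.

+2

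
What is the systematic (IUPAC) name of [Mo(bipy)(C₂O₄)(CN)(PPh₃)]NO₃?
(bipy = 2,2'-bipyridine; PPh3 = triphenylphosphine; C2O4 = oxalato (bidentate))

(2,2'-bipyridine)cyanooxalato(triphenylphosphine)molybdenum(IV) nitrate

The 1 nitrate counter-ion carries a total charge of -1, so each complex ion is 1+.
Ligand charges: 1×2,2'-bipyridine (neutral), 1×triphenylphosphine (neutral), 1×oxalato (-2 each), 1×cyano (-1 each); total -3. So Mo + (-3) = 1+, giving Mo = +4.
Ligands are named alphabetically: bipyridine before cyano before oxalato before triphenylphosphine.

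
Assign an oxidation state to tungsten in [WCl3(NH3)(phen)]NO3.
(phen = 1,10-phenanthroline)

1 nitrate outside the brackets (-1 each) → the complex ion is 1+.
Ligand charges: 1×NH3 neutral; 3×Cl = -3; 1×phen neutral; sum -3.
W + (-3) = 1+ ⇒ W is +4.

+4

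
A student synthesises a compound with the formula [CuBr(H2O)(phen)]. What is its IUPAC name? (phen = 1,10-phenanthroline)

aquabromo(1,10-phenanthroline)copper(I)

There is no counter-ion, so the complex is neutral overall.
Ligand charges: 1×1,10-phenanthroline (neutral), 1×bromo (-1 each), 1×aqua (neutral); total -1. So Cu + (-1) = 0, giving Cu = +1.
Ligands are named alphabetically: aqua before bromo before phenanthroline.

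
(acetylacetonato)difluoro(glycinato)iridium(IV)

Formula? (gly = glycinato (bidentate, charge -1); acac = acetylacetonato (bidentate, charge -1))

Ligands: 2 fluoro (F, -1), 1 glycinato (gly, -1), 1 acetylacetonato (acac, -1). Ligand charge sum = -4.
With Ir in oxidation state +4, the complex ion is [Ir...].

[Ir(acac)F2(gly)]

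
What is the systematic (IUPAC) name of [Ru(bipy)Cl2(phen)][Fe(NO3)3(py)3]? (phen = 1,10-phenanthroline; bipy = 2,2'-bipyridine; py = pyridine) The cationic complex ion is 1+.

Both ions are complex: the cation is named first with the plain metal name, the anion second with the -ate form; each ion's ligands are alphabetised independently.
The complex cation is given as 1+; its ligand charges sum to -2, so Ru = +3.
A 1:1 salt means the anion carries the equal and opposite charge, 1−.
Anion: ligand charges sum to -3; for the ion to be 1−, Fe = +2.

(2,2'-bipyridine)dichloro(1,10-phenanthroline)ruthenium(III) trinitratotris(pyridine)ferrate(II)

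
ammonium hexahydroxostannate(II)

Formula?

(NH4)4[Sn(OH)6]

Ligands: 6 hydroxo (OH, -1). Ligand charge sum = -6.
With Sn in oxidation state +2, the complex ion is [Sn...]^4−.
Charge balance with ammonium (+1) requires 1 complex ion per 4 ammonium.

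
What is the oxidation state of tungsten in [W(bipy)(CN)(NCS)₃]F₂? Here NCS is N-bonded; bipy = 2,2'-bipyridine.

2 fluoride outside the brackets (-1 each) → the complex ion is 2+.
Ligand charges: 3×NCS = -3; 1×CN = -1; 1×bipy neutral; sum -4.
W + (-4) = 2+ ⇒ W is +6.

+6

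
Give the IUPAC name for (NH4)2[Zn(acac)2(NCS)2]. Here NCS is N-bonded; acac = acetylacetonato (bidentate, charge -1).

The 2 ammonium counter-ions carry a total charge of +2, so each complex ion is 2−.
Ligand charges: 2×isothiocyanato (-1 each), 2×acetylacetonato (-1 each); total -4. So Zn + (-4) = 2−, giving Zn = +2.
The complex ion is anionic, so zinc takes the -ate form zincate(II).

ammonium bis(acetylacetonato)diisothiocyanatozincate(II)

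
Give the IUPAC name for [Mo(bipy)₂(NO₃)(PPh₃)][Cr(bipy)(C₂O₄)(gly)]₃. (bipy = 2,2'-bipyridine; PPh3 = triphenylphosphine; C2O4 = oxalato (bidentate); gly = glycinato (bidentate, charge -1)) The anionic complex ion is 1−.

Both ions are complex: the cation is named first with the plain metal name, the anion second with the -ate form; each ion's ligands are alphabetised independently.
The complex anion is given as 1−; its ligand charges sum to -3, so Cr = +2.
With 3 anions per cation, the cation must be 3×1 = 3+.
Cation: ligand charges sum to -1; for the ion to be 3+, Mo = +4.

bis(2,2'-bipyridine)nitrato(triphenylphosphine)molybdenum(IV) (2,2'-bipyridine)(glycinato)oxalatochromate(II)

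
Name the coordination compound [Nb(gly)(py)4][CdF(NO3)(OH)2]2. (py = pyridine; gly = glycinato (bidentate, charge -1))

(glycinato)tetrakis(pyridine)niobium(V) fluorodihydroxonitratocadmate(II)

Both ions are complex: the cation is named first with the plain metal name, the anion second with the -ate form; each ion's ligands are alphabetised independently.
Cadmium is always +2 in its complexes; the anion's ligand charges sum to -4, so the complex anion is 2−.
With 2 anions per cation, the cation must be 2×2 = 4+.
Cation: ligand charges sum to -1; for the ion to be 4+, Nb = +5.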